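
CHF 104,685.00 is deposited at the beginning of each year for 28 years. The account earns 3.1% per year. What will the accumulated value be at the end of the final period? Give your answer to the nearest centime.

This is an annuity due: 28 deposits of CHF 104,685.00 at the beginning of each year.
Periodic rate r = 0.031 per year.
FV = PMT × [((1+r)^n − 1)/r] × (1+r) = 104,685 × [(1+r)^28 − 1] / r × (1+r) = CHF 4,703,480.78

CHF 4,703,480.78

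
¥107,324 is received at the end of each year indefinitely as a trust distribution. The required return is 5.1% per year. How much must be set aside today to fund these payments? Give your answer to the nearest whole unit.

¥2,104,392

Periodic rate r = 0.051 per year.
Level perpetuity: PV = PMT / r = 107,324 / (0.051) = ¥2,104,392.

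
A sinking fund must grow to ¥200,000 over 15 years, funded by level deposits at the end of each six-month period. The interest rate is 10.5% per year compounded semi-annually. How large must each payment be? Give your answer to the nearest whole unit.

Level ordinary annuity; solve FV = PMT × [((1+r)^n − 1)/r] for PMT.
Periodic rate r = 0.105/2 per half-year; n is counted in half-years.
With n = 30: PMT = 200,000 / ([((1+r)^n − 1)/r]) = ¥2,883

¥2,883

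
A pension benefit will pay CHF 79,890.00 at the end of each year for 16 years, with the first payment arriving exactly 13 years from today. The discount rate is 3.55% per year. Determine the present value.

CHF 633,338.75

Ordinary annuity of 16 payments, first payment at period 13.
Periodic rate r = 0.0355 per year.
The ordinary-annuity PV formula values the stream one period before the first payment (period 12); discount that back 12 periods:
PV₀ = 79,890 × [1 − (1+r)^−16] / r × (1+r)^−12 = CHF 633,338.75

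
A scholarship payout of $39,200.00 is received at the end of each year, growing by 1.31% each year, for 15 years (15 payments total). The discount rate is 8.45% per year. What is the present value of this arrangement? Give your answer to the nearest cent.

Periodic rate r = 0.0845 per year.
Growing ordinary annuity: PV = PMT₁ × [1 − ((1+g)/(1+r))^n] / (r − g) = 39,200 × [1 − ((1+0.0131)/(1+r))^15] / (r − 0.0131) = $351,354.85.

$351,354.85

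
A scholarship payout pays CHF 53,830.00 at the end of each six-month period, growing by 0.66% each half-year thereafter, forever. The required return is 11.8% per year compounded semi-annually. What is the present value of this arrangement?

CHF 1,027,290.08

Periodic rate r = 0.118/2 per half-year.
Growing perpetuity (Gordon): PV = PMT₁ / (r − g) = 53,830 / (r − 0.0066) = CHF 1,027,290.08.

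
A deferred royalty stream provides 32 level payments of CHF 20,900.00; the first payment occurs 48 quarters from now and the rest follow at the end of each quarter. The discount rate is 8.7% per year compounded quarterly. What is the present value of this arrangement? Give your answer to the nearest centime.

Ordinary annuity of 32 payments, first payment at period 48.
Periodic rate r = 0.087/4 per quarter; n is counted in quarters.
The ordinary-annuity PV formula values the stream one period before the first payment (period 47); discount that back 47 periods:
PV₀ = 20,900 × [1 − (1+r)^−32] / r × (1+r)^−47 = CHF 173,959.47

CHF 173,959.47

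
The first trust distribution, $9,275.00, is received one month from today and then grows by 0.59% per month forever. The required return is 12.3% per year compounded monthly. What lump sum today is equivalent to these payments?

$2,132,183.91

Periodic rate r = 0.123/12 per month.
Growing perpetuity (Gordon): PV = PMT₁ / (r − g) = 9,275 / (r − 0.0059) = $2,132,183.91.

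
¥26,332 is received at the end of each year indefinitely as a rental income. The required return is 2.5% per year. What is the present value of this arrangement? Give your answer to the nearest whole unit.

Periodic rate r = 0.025 per year.
Level perpetuity: PV = PMT / r = 26,332 / (0.025) = ¥1,053,280.

¥1,053,280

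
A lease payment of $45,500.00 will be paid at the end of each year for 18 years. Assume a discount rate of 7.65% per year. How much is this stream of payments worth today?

This is an ordinary annuity: 18 payments of $45,500.00 at the end of each year.
Periodic rate r = 0.0765 per year.
PV = PMT × [(1 − (1+r)^−n)/r] = 45,500 × [1 − (1+r)^−18] / r = $436,974.75

$436,974.75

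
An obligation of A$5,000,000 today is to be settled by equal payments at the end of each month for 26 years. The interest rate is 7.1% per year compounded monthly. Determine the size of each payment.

A$35,165.02

Level ordinary annuity; solve PV = PMT × [(1 − (1+r)^−n)/r] for PMT.
Periodic rate r = 0.071/12 per month; n is counted in months.
With n = 312: PMT = 5,000,000 / ([(1 − (1+r)^−n)/r]) = A$35,165.02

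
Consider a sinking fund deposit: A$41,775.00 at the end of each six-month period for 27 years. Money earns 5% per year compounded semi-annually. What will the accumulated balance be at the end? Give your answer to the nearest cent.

A$4,668,648.53

This is an ordinary annuity: 54 deposits of A$41,775.00 at the end of each six-month period.
Periodic rate r = 0.05/2 per half-year; n is counted in half-years.
FV = PMT × [((1+r)^n − 1)/r] = 41,775 × [(1+r)^54 − 1] / r = A$4,668,648.53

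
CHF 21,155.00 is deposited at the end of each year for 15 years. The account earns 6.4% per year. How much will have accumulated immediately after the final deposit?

CHF 507,672.08

This is an ordinary annuity: 15 deposits of CHF 21,155.00 at the end of each year.
Periodic rate r = 0.064 per year.
FV = PMT × [((1+r)^n − 1)/r] = 21,155 × [(1+r)^15 − 1] / r = CHF 507,672.08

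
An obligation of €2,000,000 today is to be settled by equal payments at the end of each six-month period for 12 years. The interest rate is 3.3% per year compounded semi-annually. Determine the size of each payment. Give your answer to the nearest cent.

Level ordinary annuity; solve PV = PMT × [(1 − (1+r)^−n)/r] for PMT.
Periodic rate r = 0.033/2 per half-year; n is counted in half-years.
With n = 24: PMT = 2,000,000 / ([(1 − (1+r)^−n)/r]) = €101,596.30

€101,596.30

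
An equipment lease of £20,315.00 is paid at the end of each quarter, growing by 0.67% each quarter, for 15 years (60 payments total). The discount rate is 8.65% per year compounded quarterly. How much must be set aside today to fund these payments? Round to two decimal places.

Periodic rate r = 0.0865/4 per quarter; n is counted in quarters.
Growing ordinary annuity: PV = PMT₁ × [1 − ((1+g)/(1+r))^n] / (r − g) = 20,315 × [1 − ((1+0.0067)/(1+r))^60] / (r − 0.0067) = £798,258.94.

£798,258.94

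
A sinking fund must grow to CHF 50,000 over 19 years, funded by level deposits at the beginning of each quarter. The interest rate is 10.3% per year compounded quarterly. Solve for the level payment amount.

Level annuity due; solve FV = PMT × [((1+r)^n − 1)/r] × (1+r) for PMT.
Periodic rate r = 0.103/4 per quarter; n is counted in quarters.
With n = 76: PMT = 50,000 / ([((1+r)^n − 1)/r] × (1+r)) = CHF 212.57

CHF 212.57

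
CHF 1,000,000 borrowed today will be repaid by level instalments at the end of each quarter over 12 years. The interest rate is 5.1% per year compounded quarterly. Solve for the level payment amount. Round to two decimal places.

Level ordinary annuity; solve PV = PMT × [(1 − (1+r)^−n)/r] for PMT.
Periodic rate r = 0.051/4 per quarter; n is counted in quarters.
With n = 48: PMT = 1,000,000 / ([(1 − (1+r)^−n)/r]) = CHF 27,983.06

CHF 27,983.06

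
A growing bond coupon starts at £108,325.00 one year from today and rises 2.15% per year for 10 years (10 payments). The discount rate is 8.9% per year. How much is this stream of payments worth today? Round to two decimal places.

Periodic rate r = 0.089 per year.
Growing ordinary annuity: PV = PMT₁ × [1 − ((1+g)/(1+r))^n] / (r − g) = 108,325 × [1 − ((1+0.0215)/(1+r))^10] / (r − 0.0215) = £758,504.10.

£758,504.10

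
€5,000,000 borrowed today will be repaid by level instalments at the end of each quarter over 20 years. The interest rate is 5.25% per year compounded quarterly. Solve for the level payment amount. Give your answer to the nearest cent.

Level ordinary annuity; solve PV = PMT × [(1 − (1+r)^−n)/r] for PMT.
Periodic rate r = 0.0525/4 per quarter; n is counted in quarters.
With n = 80: PMT = 5,000,000 / ([(1 − (1+r)^−n)/r]) = €101,325.74

€101,325.74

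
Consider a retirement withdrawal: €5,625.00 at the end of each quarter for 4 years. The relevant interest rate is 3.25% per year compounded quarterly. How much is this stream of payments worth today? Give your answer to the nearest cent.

This is an ordinary annuity: 16 payments of €5,625.00 at the end of each quarter.
Periodic rate r = 0.0325/4 per quarter; n is counted in quarters.
PV = PMT × [(1 − (1+r)^−n)/r] = 5,625 × [1 − (1+r)^−16] / r = €84,076.06

€84,076.06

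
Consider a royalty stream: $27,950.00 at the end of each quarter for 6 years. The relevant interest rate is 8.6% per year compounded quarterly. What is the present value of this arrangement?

$519,770.35

This is an ordinary annuity: 24 payments of $27,950.00 at the end of each quarter.
Periodic rate r = 0.086/4 per quarter; n is counted in quarters.
PV = PMT × [(1 − (1+r)^−n)/r] = 27,950 × [1 − (1+r)^−24] / r = $519,770.35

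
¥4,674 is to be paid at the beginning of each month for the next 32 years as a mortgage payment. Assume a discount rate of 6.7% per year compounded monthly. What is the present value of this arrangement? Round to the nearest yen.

This is an annuity due: 384 payments of ¥4,674 at the beginning of each month.
Periodic rate r = 0.067/12 per month; n is counted in months.
PV = PMT × [(1 − (1+r)^−n)/r] × (1+r) = 4,674 × [1 − (1+r)^−384] / r × (1+r) = ¥742,571

¥742,571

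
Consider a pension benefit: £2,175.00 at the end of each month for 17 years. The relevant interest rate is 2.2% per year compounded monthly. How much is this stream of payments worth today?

This is an ordinary annuity: 204 payments of £2,175.00 at the end of each month.
Periodic rate r = 0.022/12 per month; n is counted in months.
PV = PMT × [(1 − (1+r)^−n)/r] = 2,175 × [1 − (1+r)^−204] / r = £369,893.32

£369,893.32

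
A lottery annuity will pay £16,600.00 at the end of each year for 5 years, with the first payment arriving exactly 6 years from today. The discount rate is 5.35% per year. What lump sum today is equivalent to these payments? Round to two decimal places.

Ordinary annuity of 5 payments, first payment at period 6.
Periodic rate r = 0.0535 per year.
The ordinary-annuity PV formula values the stream one period before the first payment (period 5); discount that back 5 periods:
PV₀ = 16,600 × [1 − (1+r)^−5] / r × (1+r)^−5 = £54,850.52

£54,850.52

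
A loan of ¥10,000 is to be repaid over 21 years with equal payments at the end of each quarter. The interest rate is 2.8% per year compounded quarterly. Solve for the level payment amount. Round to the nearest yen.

Level ordinary annuity; solve PV = PMT × [(1 − (1+r)^−n)/r] for PMT.
Periodic rate r = 0.028/4 per quarter; n is counted in quarters.
With n = 84: PMT = 10,000 / ([(1 − (1+r)^−n)/r]) = ¥158

¥158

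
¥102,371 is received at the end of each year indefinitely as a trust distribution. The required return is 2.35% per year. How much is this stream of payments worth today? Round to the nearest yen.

Periodic rate r = 0.0235 per year.
Level perpetuity: PV = PMT / r = 102,371 / (0.0235) = ¥4,356,213.

¥4,356,213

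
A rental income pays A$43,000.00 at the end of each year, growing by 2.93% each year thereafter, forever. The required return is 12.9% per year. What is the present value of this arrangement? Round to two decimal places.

A$431,293.88

Periodic rate r = 0.129 per year.
Growing perpetuity (Gordon): PV = PMT₁ / (r − g) = 43,000 / (r − 0.0293) = A$431,293.88.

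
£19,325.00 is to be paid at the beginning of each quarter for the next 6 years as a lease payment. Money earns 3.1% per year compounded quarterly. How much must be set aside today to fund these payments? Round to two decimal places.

£425,004.40

This is an annuity due: 24 payments of £19,325.00 at the beginning of each quarter.
Periodic rate r = 0.031/4 per quarter; n is counted in quarters.
PV = PMT × [(1 − (1+r)^−n)/r] × (1+r) = 19,325 × [1 − (1+r)^−24] / r × (1+r) = £425,004.40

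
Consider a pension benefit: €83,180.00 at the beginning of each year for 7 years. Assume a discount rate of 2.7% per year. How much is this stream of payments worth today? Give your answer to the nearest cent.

€538,297.00

This is an annuity due: 7 payments of €83,180.00 at the beginning of each year.
Periodic rate r = 0.027 per year.
PV = PMT × [(1 − (1+r)^−n)/r] × (1+r) = 83,180 × [1 − (1+r)^−7] / r × (1+r) = €538,297.00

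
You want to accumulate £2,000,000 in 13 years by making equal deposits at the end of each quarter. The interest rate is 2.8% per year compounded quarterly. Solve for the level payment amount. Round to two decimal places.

£32,018.26

Level ordinary annuity; solve FV = PMT × [((1+r)^n − 1)/r] for PMT.
Periodic rate r = 0.028/4 per quarter; n is counted in quarters.
With n = 52: PMT = 2,000,000 / ([((1+r)^n − 1)/r]) = £32,018.26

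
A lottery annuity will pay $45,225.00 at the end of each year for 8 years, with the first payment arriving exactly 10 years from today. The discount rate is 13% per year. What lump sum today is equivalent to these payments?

Ordinary annuity of 8 payments, first payment at period 10.
Periodic rate r = 0.13 per year.
The ordinary-annuity PV formula values the stream one period before the first payment (period 9); discount that back 9 periods:
PV₀ = 45,225 × [1 − (1+r)^−8] / r × (1+r)^−9 = $72,244.13

$72,244.13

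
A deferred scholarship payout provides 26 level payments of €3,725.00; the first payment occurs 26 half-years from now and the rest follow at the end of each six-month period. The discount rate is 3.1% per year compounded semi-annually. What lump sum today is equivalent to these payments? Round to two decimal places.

€53,927.25

Ordinary annuity of 26 payments, first payment at period 26.
Periodic rate r = 0.031/2 per half-year; n is counted in half-years.
The ordinary-annuity PV formula values the stream one period before the first payment (period 25); discount that back 25 periods:
PV₀ = 3,725 × [1 − (1+r)^−26] / r × (1+r)^−25 = €53,927.25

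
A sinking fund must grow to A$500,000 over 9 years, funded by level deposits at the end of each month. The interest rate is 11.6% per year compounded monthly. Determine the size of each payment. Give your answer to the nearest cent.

A$2,646.44

Level ordinary annuity; solve FV = PMT × [((1+r)^n − 1)/r] for PMT.
Periodic rate r = 0.116/12 per month; n is counted in months.
With n = 108: PMT = 500,000 / ([((1+r)^n − 1)/r]) = A$2,646.44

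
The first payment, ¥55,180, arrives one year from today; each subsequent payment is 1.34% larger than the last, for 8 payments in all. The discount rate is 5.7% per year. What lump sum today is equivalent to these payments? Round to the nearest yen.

¥362,066

Periodic rate r = 0.057 per year.
Growing ordinary annuity: PV = PMT₁ × [1 − ((1+g)/(1+r))^n] / (r − g) = 55,180 × [1 − ((1+0.0134)/(1+r))^8] / (r − 0.0134) = ¥362,066.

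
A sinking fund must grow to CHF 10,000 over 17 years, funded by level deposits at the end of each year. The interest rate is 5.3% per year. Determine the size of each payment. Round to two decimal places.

CHF 376.98

Level ordinary annuity; solve FV = PMT × [((1+r)^n − 1)/r] for PMT.
Periodic rate r = 0.053 per year.
With n = 17: PMT = 10,000 / ([((1+r)^n − 1)/r]) = CHF 376.98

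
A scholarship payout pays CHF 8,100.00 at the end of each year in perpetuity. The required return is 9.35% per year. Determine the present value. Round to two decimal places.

Periodic rate r = 0.0935 per year.
Level perpetuity: PV = PMT / r = 8,100 / (0.0935) = CHF 86,631.02.

CHF 86,631.02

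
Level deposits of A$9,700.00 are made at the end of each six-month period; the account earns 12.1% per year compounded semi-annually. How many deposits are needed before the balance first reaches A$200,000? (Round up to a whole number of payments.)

14 payments

Periodic rate r = 0.121/2 per half-year; n is counted in half-years.
Ordinary annuity FV: 200,000 = 9,700 × [((1+r)^n − 1)/r].
(1+r)^n = 1 + 200,000 × r / 9,700, so n = ln(1 + 200,000·r/9,700) / ln(1+r) = 13.79.
Round up to a whole number of payments: n = 14.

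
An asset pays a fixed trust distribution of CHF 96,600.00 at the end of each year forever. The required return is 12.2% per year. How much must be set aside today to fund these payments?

CHF 791,803.28

Periodic rate r = 0.122 per year.
Level perpetuity: PV = PMT / r = 96,600 / (0.122) = CHF 791,803.28.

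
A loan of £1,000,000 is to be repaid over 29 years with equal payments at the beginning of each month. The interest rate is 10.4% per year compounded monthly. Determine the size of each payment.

£9,040.97

Level annuity due; solve PV = PMT × [(1 − (1+r)^−n)/r] × (1+r) for PMT.
Periodic rate r = 0.104/12 per month; n is counted in months.
With n = 348: PMT = 1,000,000 / ([(1 − (1+r)^−n)/r] × (1+r)) = £9,040.97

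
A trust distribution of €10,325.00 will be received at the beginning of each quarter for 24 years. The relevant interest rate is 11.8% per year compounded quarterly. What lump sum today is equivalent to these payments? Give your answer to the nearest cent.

€338,216.22

This is an annuity due: 96 payments of €10,325.00 at the beginning of each quarter.
Periodic rate r = 0.118/4 per quarter; n is counted in quarters.
PV = PMT × [(1 − (1+r)^−n)/r] × (1+r) = 10,325 × [1 − (1+r)^−96] / r × (1+r) = €338,216.22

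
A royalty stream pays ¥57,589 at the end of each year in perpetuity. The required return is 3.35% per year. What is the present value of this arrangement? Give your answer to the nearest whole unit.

¥1,719,075

Periodic rate r = 0.0335 per year.
Level perpetuity: PV = PMT / r = 57,589 / (0.0335) = ¥1,719,075.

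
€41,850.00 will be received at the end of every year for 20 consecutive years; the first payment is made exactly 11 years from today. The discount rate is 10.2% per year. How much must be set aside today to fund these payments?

Ordinary annuity of 20 payments, first payment at period 11.
Periodic rate r = 0.102 per year.
The ordinary-annuity PV formula values the stream one period before the first payment (period 10); discount that back 10 periods:
PV₀ = 41,850 × [1 − (1+r)^−20] / r × (1+r)^−10 = €133,072.32

€133,072.32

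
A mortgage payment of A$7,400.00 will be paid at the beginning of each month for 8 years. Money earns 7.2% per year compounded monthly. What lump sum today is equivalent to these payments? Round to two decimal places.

This is an annuity due: 96 payments of A$7,400.00 at the beginning of each month.
Periodic rate r = 0.072/12 per month; n is counted in months.
PV = PMT × [(1 − (1+r)^−n)/r] × (1+r) = 7,400 × [1 − (1+r)^−96] / r × (1+r) = A$542,063.00

A$542,063.00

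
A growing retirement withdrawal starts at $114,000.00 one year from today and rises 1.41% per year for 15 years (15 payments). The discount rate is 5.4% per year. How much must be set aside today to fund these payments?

$1,255,614.87

Periodic rate r = 0.054 per year.
Growing ordinary annuity: PV = PMT₁ × [1 − ((1+g)/(1+r))^n] / (r − g) = 114,000 × [1 − ((1+0.0141)/(1+r))^15] / (r − 0.0141) = $1,255,614.87.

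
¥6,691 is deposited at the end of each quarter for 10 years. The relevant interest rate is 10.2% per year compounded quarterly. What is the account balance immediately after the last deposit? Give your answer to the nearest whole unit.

¥456,026

This is an ordinary annuity: 40 deposits of ¥6,691 at the end of each quarter.
Periodic rate r = 0.102/4 per quarter; n is counted in quarters.
FV = PMT × [((1+r)^n − 1)/r] = 6,691 × [(1+r)^40 − 1] / r = ¥456,026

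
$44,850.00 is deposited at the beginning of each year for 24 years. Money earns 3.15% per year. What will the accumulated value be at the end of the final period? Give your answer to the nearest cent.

$1,622,936.22

This is an annuity due: 24 deposits of $44,850.00 at the beginning of each year.
Periodic rate r = 0.0315 per year.
FV = PMT × [((1+r)^n − 1)/r] × (1+r) = 44,850 × [(1+r)^24 − 1] / r × (1+r) = $1,622,936.22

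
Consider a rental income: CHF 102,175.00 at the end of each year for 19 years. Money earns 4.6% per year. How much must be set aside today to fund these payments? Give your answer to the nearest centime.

This is an ordinary annuity: 19 payments of CHF 102,175.00 at the end of each year.
Periodic rate r = 0.046 per year.
PV = PMT × [(1 − (1+r)^−n)/r] = 102,175 × [1 − (1+r)^−19] / r = CHF 1,276,080.32

CHF 1,276,080.32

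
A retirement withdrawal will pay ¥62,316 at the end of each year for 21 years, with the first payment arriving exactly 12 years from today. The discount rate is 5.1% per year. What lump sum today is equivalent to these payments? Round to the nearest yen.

¥458,229

Ordinary annuity of 21 payments, first payment at period 12.
Periodic rate r = 0.051 per year.
The ordinary-annuity PV formula values the stream one period before the first payment (period 11); discount that back 11 periods:
PV₀ = 62,316 × [1 − (1+r)^−21] / r × (1+r)^−11 = ¥458,229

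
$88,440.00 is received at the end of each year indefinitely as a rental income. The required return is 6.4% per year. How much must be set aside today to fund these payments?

Periodic rate r = 0.064 per year.
Level perpetuity: PV = PMT / r = 88,440 / (0.064) = $1,381,875.00.

$1,381,875.00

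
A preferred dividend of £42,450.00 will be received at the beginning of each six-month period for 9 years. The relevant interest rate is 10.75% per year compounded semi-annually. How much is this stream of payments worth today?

£507,907.52

This is an annuity due: 18 payments of £42,450.00 at the beginning of each six-month period.
Periodic rate r = 0.1075/2 per half-year; n is counted in half-years.
PV = PMT × [(1 − (1+r)^−n)/r] × (1+r) = 42,450 × [1 − (1+r)^−18] / r × (1+r) = £507,907.52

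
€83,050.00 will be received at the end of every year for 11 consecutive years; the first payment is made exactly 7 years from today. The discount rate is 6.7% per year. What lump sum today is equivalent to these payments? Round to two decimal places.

Ordinary annuity of 11 payments, first payment at period 7.
Periodic rate r = 0.067 per year.
The ordinary-annuity PV formula values the stream one period before the first payment (period 6); discount that back 6 periods:
PV₀ = 83,050 × [1 − (1+r)^−11] / r × (1+r)^−6 = €428,403.49

€428,403.49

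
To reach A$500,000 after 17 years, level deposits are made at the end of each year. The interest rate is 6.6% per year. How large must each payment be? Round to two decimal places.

Level ordinary annuity; solve FV = PMT × [((1+r)^n − 1)/r] for PMT.
Periodic rate r = 0.066 per year.
With n = 17: PMT = 500,000 / ([((1+r)^n − 1)/r]) = A$16,802.78

A$16,802.78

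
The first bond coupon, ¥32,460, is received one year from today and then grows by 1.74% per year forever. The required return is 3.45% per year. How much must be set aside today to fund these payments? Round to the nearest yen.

Periodic rate r = 0.0345 per year.
Growing perpetuity (Gordon): PV = PMT₁ / (r − g) = 32,460 / (r − 0.0174) = ¥1,898,246.

¥1,898,246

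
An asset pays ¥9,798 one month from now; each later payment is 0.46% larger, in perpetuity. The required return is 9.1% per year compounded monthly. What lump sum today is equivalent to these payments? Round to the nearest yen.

¥3,284,246

Periodic rate r = 0.091/12 per month.
Growing perpetuity (Gordon): PV = PMT₁ / (r − g) = 9,798 / (r − 0.0046) = ¥3,284,246.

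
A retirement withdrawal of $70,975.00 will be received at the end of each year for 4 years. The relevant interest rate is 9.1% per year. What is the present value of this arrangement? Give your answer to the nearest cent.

$229,435.32

This is an ordinary annuity: 4 payments of $70,975.00 at the end of each year.
Periodic rate r = 0.091 per year.
PV = PMT × [(1 − (1+r)^−n)/r] = 70,975 × [1 − (1+r)^−4] / r = $229,435.32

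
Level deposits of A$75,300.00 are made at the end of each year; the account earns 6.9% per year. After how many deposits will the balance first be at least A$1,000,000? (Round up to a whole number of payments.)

Periodic rate r = 0.069 per year.
Ordinary annuity FV: 1,000,000 = 75,300 × [((1+r)^n − 1)/r].
(1+r)^n = 1 + 1,000,000 × r / 75,300, so n = ln(1 + 1,000,000·r/75,300) / ln(1+r) = 9.75.
Round up to a whole number of payments: n = 10.

10 payments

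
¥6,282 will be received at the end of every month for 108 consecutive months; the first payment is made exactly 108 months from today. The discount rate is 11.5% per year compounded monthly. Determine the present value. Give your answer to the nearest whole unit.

¥151,912

Ordinary annuity of 108 payments, first payment at period 108.
Periodic rate r = 0.115/12 per month; n is counted in months.
The ordinary-annuity PV formula values the stream one period before the first payment (period 107); discount that back 107 periods:
PV₀ = 6,282 × [1 − (1+r)^−108] / r × (1+r)^−107 = ¥151,912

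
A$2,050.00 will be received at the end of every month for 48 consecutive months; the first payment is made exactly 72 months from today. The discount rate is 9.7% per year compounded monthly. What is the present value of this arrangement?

Ordinary annuity of 48 payments, first payment at period 72.
Periodic rate r = 0.097/12 per month; n is counted in months.
The ordinary-annuity PV formula values the stream one period before the first payment (period 71); discount that back 71 periods:
PV₀ = 2,050 × [1 − (1+r)^−48] / r × (1+r)^−71 = A$45,896.90

A$45,896.90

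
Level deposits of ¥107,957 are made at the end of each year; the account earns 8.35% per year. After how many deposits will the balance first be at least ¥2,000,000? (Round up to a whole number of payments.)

12 payments

Periodic rate r = 0.0835 per year.
Ordinary annuity FV: 2,000,000 = 107,957 × [((1+r)^n − 1)/r].
(1+r)^n = 1 + 2,000,000 × r / 107,957, so n = ln(1 + 2,000,000·r/107,957) / ln(1+r) = 11.66.
Round up to a whole number of payments: n = 12.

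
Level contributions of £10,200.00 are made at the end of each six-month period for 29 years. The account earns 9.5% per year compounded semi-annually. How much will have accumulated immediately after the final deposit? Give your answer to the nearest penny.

This is an ordinary annuity: 58 deposits of £10,200.00 at the end of each six-month period.
Periodic rate r = 0.095/2 per half-year; n is counted in half-years.
FV = PMT × [((1+r)^n − 1)/r] = 10,200 × [(1+r)^58 − 1] / r = £2,953,666.02

£2,953,666.02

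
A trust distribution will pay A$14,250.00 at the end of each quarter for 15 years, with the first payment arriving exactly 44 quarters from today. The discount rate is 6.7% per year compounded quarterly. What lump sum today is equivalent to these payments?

Ordinary annuity of 60 payments, first payment at period 44.
Periodic rate r = 0.067/4 per quarter; n is counted in quarters.
The ordinary-annuity PV formula values the stream one period before the first payment (period 43); discount that back 43 periods:
PV₀ = 14,250 × [1 − (1+r)^−60] / r × (1+r)^−43 = A$262,753.08

A$262,753.08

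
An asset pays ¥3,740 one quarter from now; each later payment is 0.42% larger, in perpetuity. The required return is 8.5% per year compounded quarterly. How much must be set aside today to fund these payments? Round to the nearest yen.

Periodic rate r = 0.085/4 per quarter.
Growing perpetuity (Gordon): PV = PMT₁ / (r − g) = 3,740 / (r − 0.0042) = ¥219,355.

¥219,355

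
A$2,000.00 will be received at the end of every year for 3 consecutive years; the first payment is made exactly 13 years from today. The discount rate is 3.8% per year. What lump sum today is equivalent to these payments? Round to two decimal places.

Ordinary annuity of 3 payments, first payment at period 13.
Periodic rate r = 0.038 per year.
The ordinary-annuity PV formula values the stream one period before the first payment (period 12); discount that back 12 periods:
PV₀ = 2,000 × [1 − (1+r)^−3] / r × (1+r)^−12 = A$3,561.14

A$3,561.14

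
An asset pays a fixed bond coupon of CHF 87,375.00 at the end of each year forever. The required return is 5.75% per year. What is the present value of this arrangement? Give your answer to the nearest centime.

Periodic rate r = 0.0575 per year.
Level perpetuity: PV = PMT / r = 87,375 / (0.0575) = CHF 1,519,565.22.

CHF 1,519,565.22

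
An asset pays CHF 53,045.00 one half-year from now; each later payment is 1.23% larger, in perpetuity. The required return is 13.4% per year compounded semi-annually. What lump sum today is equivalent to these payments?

CHF 969,744.06

Periodic rate r = 0.134/2 per half-year.
Growing perpetuity (Gordon): PV = PMT₁ / (r − g) = 53,045 / (r − 0.0123) = CHF 969,744.06.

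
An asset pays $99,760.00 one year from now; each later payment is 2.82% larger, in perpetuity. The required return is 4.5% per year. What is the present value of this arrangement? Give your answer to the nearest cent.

Periodic rate r = 0.045 per year.
Growing perpetuity (Gordon): PV = PMT₁ / (r − g) = 99,760 / (r − 0.0282) = $5,938,095.24.

$5,938,095.24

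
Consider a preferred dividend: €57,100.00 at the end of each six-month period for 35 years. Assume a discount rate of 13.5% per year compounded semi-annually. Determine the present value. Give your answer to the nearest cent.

€837,184.54

This is an ordinary annuity: 70 payments of €57,100.00 at the end of each six-month period.
Periodic rate r = 0.135/2 per half-year; n is counted in half-years.
PV = PMT × [(1 − (1+r)^−n)/r] = 57,100 × [1 − (1+r)^−70] / r = €837,184.54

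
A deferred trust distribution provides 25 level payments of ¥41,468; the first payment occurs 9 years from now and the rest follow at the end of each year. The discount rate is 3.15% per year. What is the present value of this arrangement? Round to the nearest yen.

¥554,123

Ordinary annuity of 25 payments, first payment at period 9.
Periodic rate r = 0.0315 per year.
The ordinary-annuity PV formula values the stream one period before the first payment (period 8); discount that back 8 periods:
PV₀ = 41,468 × [1 − (1+r)^−25] / r × (1+r)^−8 = ¥554,123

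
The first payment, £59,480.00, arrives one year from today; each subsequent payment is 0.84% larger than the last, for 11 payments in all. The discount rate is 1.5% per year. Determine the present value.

Periodic rate r = 0.015 per year.
Growing ordinary annuity: PV = PMT₁ × [1 − ((1+g)/(1+r))^n] / (r − g) = 59,480 × [1 − ((1+0.0084)/(1+r))^11] / (r − 0.0084) = £624,056.61.

£624,056.61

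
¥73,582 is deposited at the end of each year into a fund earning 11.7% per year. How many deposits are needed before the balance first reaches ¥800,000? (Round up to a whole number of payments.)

Periodic rate r = 0.117 per year.
Ordinary annuity FV: 800,000 = 73,582 × [((1+r)^n − 1)/r].
(1+r)^n = 1 + 800,000 × r / 73,582, so n = ln(1 + 800,000·r/73,582) / ln(1+r) = 7.42.
Round up to a whole number of payments: n = 8.

8 payments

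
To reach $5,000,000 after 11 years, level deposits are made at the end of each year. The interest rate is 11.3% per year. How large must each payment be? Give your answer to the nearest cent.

Level ordinary annuity; solve FV = PMT × [((1+r)^n − 1)/r] for PMT.
Periodic rate r = 0.113 per year.
With n = 11: PMT = 5,000,000 / ([((1+r)^n − 1)/r]) = $251,476.06

$251,476.06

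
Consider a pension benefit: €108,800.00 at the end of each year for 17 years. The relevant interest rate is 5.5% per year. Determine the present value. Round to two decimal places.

This is an ordinary annuity: 17 payments of €108,800.00 at the end of each year.
Periodic rate r = 0.055 per year.
PV = PMT × [(1 − (1+r)^−n)/r] = 108,800 × [1 − (1+r)^−17] / r = €1,182,069.41

€1,182,069.41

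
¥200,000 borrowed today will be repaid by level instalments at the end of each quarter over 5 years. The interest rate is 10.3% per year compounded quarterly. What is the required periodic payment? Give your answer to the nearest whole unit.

¥12,920

Level ordinary annuity; solve PV = PMT × [(1 − (1+r)^−n)/r] for PMT.
Periodic rate r = 0.103/4 per quarter; n is counted in quarters.
With n = 20: PMT = 200,000 / ([(1 − (1+r)^−n)/r]) = ¥12,920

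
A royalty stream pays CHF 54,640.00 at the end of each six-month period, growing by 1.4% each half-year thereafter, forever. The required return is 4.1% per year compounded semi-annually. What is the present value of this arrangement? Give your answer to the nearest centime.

CHF 8,406,153.85

Periodic rate r = 0.041/2 per half-year.
Growing perpetuity (Gordon): PV = PMT₁ / (r − g) = 54,640 / (r − 0.014) = CHF 8,406,153.85.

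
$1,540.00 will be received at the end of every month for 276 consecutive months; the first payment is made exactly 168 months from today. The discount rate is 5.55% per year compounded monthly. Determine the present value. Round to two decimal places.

$110,962.56

Ordinary annuity of 276 payments, first payment at period 168.
Periodic rate r = 0.0555/12 per month; n is counted in months.
The ordinary-annuity PV formula values the stream one period before the first payment (period 167); discount that back 167 periods:
PV₀ = 1,540 × [1 − (1+r)^−276] / r × (1+r)^−167 = $110,962.56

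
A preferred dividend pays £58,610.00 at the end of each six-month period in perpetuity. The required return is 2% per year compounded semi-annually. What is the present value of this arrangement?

Periodic rate r = 0.02/2 per half-year.
Level perpetuity: PV = PMT / r = 58,610 / (0.02/2) = £5,861,000.00.

£5,861,000.00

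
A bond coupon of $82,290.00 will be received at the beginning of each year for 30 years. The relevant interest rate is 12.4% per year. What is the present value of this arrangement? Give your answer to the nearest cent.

This is an annuity due: 30 payments of $82,290.00 at the beginning of each year.
Periodic rate r = 0.124 per year.
PV = PMT × [(1 − (1+r)^−n)/r] × (1+r) = 82,290 × [1 − (1+r)^−30] / r × (1+r) = $723,547.16

$723,547.16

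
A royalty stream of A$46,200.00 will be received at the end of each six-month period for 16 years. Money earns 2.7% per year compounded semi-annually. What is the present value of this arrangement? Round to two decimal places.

A$1,194,053.31

This is an ordinary annuity: 32 payments of A$46,200.00 at the end of each six-month period.
Periodic rate r = 0.027/2 per half-year; n is counted in half-years.
PV = PMT × [(1 − (1+r)^−n)/r] = 46,200 × [1 − (1+r)^−32] / r = A$1,194,053.31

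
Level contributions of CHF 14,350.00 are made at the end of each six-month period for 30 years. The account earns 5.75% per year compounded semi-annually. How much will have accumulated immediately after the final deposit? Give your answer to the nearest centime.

This is an ordinary annuity: 60 deposits of CHF 14,350.00 at the end of each six-month period.
Periodic rate r = 0.0575/2 per half-year; n is counted in half-years.
FV = PMT × [((1+r)^n − 1)/r] = 14,350 × [(1+r)^60 − 1] / r = CHF 2,234,910.08

CHF 2,234,910.08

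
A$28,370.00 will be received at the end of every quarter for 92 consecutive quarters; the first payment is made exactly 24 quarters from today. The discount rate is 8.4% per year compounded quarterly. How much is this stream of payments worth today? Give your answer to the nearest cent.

Ordinary annuity of 92 payments, first payment at period 24.
Periodic rate r = 0.084/4 per quarter; n is counted in quarters.
The ordinary-annuity PV formula values the stream one period before the first payment (period 23); discount that back 23 periods:
PV₀ = 28,370 × [1 − (1+r)^−92] / r × (1+r)^−23 = A$713,833.47

A$713,833.47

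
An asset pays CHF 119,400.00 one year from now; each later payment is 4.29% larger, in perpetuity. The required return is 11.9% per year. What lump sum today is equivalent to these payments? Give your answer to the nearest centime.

CHF 1,568,988.17

Periodic rate r = 0.119 per year.
Growing perpetuity (Gordon): PV = PMT₁ / (r − g) = 119,400 / (r − 0.0429) = CHF 1,568,988.17.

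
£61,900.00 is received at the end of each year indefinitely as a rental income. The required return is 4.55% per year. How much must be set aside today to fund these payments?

£1,360,439.56

Periodic rate r = 0.0455 per year.
Level perpetuity: PV = PMT / r = 61,900 / (0.0455) = £1,360,439.56.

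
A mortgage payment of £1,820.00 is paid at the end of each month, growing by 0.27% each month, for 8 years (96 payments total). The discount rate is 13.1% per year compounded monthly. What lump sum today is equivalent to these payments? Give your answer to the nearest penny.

Periodic rate r = 0.131/12 per month; n is counted in months.
Growing ordinary annuity: PV = PMT₁ × [1 − ((1+g)/(1+r))^n] / (r − g) = 1,820 × [1 − ((1+0.0027)/(1+r))^96] / (r − 0.0027) = £120,315.37.

£120,315.37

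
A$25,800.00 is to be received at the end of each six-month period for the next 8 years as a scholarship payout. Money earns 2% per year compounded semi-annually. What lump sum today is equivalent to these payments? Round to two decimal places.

A$379,721.14

This is an ordinary annuity: 16 payments of A$25,800.00 at the end of each six-month period.
Periodic rate r = 0.02/2 per half-year; n is counted in half-years.
PV = PMT × [(1 − (1+r)^−n)/r] = 25,800 × [1 − (1+r)^−16] / r = A$379,721.14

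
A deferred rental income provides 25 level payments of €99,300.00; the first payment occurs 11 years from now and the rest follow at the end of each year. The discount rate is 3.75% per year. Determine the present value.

Ordinary annuity of 25 payments, first payment at period 11.
Periodic rate r = 0.0375 per year.
The ordinary-annuity PV formula values the stream one period before the first payment (period 10); discount that back 10 periods:
PV₀ = 99,300 × [1 − (1+r)^−25] / r × (1+r)^−10 = €1,102,451.01

€1,102,451.01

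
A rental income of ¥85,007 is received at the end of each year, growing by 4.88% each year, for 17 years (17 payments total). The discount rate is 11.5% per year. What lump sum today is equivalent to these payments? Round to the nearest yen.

Periodic rate r = 0.115 per year.
Growing ordinary annuity: PV = PMT₁ × [1 − ((1+g)/(1+r))^n] / (r − g) = 85,007 × [1 − ((1+0.0488)/(1+r))^17] / (r − 0.0488) = ¥830,466.

¥830,466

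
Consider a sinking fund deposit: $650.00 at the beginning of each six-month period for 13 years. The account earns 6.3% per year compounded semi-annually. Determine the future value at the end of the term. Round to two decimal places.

$26,388.03

This is an annuity due: 26 deposits of $650.00 at the beginning of each six-month period.
Periodic rate r = 0.063/2 per half-year; n is counted in half-years.
FV = PMT × [((1+r)^n − 1)/r] × (1+r) = 650 × [(1+r)^26 − 1] / r × (1+r) = $26,388.03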